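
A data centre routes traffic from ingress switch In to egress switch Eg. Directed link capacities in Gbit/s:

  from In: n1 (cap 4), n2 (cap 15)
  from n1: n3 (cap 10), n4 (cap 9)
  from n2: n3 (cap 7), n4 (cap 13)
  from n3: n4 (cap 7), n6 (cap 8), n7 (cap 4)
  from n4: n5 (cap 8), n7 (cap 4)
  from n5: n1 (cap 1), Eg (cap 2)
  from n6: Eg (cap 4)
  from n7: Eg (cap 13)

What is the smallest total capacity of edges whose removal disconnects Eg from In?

14

Augment In→n1→n3→n6→Eg: bottleneck 4, flow now 4.
Augment In→n2→n3→n7→Eg: bottleneck 4, flow now 8.
Augment In→n2→n4→n5→Eg: bottleneck 2, flow now 10.
Augment In→n2→n4→n7→Eg: bottleneck 4, flow now 14.
No augmenting path remains; maximum flow = 14.
By max-flow min-cut, the minimum cut capacity equals the max flow.
In the residual graph, reachable from In: {In, n1, n2, n3, n4, n5, n6}.
Min-cut edges: n3→n7 (4), n4→n7 (4), n5→Eg (2), n6→Eg (4); capacity 4 + 4 + 2 + 4 = 14.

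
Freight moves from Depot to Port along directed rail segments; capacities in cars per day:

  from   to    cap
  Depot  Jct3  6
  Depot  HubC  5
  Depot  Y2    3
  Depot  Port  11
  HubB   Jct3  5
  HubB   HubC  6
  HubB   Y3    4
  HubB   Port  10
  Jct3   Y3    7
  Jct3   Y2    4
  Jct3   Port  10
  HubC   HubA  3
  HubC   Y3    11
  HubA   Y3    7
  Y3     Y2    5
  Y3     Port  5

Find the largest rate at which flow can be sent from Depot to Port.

22

Augment Depot→Port: bottleneck 11, flow now 11.
Augment Depot→Jct3→Port: bottleneck 6, flow now 17.
Augment Depot→HubC→Y3→Port: bottleneck 5, flow now 22.
No augmenting path remains; maximum flow = 22.
In the residual graph, reachable from Depot: {Depot, Y2}.
Min-cut edges: Depot→Jct3 (6), Depot→HubC (5), Depot→Port (11); capacity 6 + 5 + 11 = 22.
This cut is saturated, so no flow can exceed 22.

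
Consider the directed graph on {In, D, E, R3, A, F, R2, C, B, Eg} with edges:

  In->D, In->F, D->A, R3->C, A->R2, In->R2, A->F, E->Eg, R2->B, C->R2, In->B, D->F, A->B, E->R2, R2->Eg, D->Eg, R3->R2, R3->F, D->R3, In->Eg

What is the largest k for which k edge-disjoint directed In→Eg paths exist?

Assign every edge capacity 1; by Menger, the answer equals the max flow.
Path In→Eg (+1); total 1.
Path In→D→Eg (+1); total 2.
Path In→R2→Eg (+1); total 3.
No residual In→Eg path; max flow = 3.
Certifying cut of size 3: {In→D, In→Eg, In→R2}.

3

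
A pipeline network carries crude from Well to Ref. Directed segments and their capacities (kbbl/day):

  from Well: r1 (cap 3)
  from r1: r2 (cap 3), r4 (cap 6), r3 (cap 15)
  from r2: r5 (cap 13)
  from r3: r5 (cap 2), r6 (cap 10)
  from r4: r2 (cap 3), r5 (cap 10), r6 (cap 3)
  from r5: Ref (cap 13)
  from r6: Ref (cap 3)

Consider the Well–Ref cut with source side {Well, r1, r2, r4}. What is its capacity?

41

Edges leaving {Well, r1, r2, r4}: r1→r3 (15), r2→r5 (13), r4→r5 (10), r4→r6 (3).
Cut capacity = 15 + 13 + 10 + 3 = 41.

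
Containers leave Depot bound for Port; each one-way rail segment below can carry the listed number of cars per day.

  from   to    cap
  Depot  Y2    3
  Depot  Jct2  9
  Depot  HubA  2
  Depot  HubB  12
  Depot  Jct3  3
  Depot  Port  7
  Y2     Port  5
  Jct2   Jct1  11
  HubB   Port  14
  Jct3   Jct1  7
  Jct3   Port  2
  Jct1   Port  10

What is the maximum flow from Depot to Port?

Augment Depot→Port: bottleneck 7, flow now 7.
Augment Depot→Y2→Port: bottleneck 3, flow now 10.
Augment Depot→HubB→Port: bottleneck 12, flow now 22.
Augment Depot→Jct3→Port: bottleneck 2, flow now 24.
Augment Depot→Jct2→Jct1→Port: bottleneck 9, flow now 33.
Augment Depot→Jct3→Jct1→Port: bottleneck 1, flow now 34.
No augmenting path remains; maximum flow = 34.
In the residual graph, reachable from Depot: {Depot, HubA}.
Min-cut edges: Depot→Y2 (3), Depot→Jct2 (9), Depot→HubB (12), Depot→Jct3 (3), Depot→Port (7); capacity 3 + 9 + 12 + 3 + 7 = 34.
This cut is saturated, so no flow can exceed 34.

34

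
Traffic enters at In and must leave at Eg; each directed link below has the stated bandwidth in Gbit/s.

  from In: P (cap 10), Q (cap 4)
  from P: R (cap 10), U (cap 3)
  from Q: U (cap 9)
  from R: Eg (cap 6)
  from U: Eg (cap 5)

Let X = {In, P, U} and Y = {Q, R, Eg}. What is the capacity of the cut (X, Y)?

Edges leaving {In, P, U}: In→Q (4), P→R (10), U→Eg (5).
Cut capacity = 4 + 10 + 5 = 19.

19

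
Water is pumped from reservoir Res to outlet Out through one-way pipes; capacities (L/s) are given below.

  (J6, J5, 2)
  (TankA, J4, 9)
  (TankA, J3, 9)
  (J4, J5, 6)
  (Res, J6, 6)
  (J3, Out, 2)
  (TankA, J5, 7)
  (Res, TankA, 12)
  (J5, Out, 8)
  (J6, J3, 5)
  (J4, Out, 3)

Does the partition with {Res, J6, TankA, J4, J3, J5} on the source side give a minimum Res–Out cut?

Given cut capacity: 3 + 2 + 8 = 13.
Augment Res→J6→J3→Out: bottleneck 2, flow now 2.
Augment Res→J6→J5→Out: bottleneck 2, flow now 4.
Augment Res→TankA→J4→Out: bottleneck 3, flow now 7.
Augment Res→TankA→J5→Out: bottleneck 6, flow now 13.
No augmenting path remains; maximum flow = 13.
Cut capacity 13 equals the max flow, so it is a minimum cut.

Yes — it is a minimum cut (capacity 13).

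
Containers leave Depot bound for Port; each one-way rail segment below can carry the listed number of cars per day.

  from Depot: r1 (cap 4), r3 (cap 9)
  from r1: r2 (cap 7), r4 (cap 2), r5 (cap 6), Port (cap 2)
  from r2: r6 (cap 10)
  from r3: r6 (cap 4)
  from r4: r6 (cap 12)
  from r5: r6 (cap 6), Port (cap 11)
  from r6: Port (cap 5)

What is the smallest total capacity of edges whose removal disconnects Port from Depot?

8

Augment Depot→r1→Port: bottleneck 2, flow now 2.
Augment Depot→r1→r5→Port: bottleneck 2, flow now 4.
Augment Depot→r3→r6→Port: bottleneck 4, flow now 8.
No augmenting path remains; maximum flow = 8.
By max-flow min-cut, the minimum cut capacity equals the max flow.
In the residual graph, reachable from Depot: {Depot, r3}.
Min-cut edges: Depot→r1 (4), r3→r6 (4); capacity 4 + 4 = 8.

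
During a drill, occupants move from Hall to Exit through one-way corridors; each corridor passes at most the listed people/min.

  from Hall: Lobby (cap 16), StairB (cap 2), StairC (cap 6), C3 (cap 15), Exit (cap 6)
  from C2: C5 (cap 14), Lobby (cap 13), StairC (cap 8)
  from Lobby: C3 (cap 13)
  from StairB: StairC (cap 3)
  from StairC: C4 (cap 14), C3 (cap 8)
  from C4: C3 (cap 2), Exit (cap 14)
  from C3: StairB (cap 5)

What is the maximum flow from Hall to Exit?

15

Augment Hall→Exit: bottleneck 6, flow now 6.
Augment Hall→StairC→C4→Exit: bottleneck 6, flow now 12.
Augment Hall→StairB→StairC→C4→Exit: bottleneck 2, flow now 14.
Augment Hall→C3→StairB→StairC→C4→Exit: bottleneck 1, flow now 15.
No augmenting path remains; maximum flow = 15.
In the residual graph, reachable from Hall: {Hall, Lobby, StairB, C3}.
Min-cut edges: Hall→StairC (6), Hall→Exit (6), StairB→StairC (3); capacity 6 + 6 + 3 = 15.
This cut is saturated, so no flow can exceed 15.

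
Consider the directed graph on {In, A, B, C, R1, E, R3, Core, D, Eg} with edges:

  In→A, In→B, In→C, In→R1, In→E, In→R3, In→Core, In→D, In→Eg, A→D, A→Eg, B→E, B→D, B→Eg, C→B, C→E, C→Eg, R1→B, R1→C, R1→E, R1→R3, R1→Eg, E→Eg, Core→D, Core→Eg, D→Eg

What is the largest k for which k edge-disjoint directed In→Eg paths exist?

Assign every edge capacity 1; by Menger, the answer equals the max flow.
Path In→Eg (+1); total 1.
Path In→A→Eg (+1); total 2.
Path In→B→Eg (+1); total 3.
Path In→C→Eg (+1); total 4.
Path In→R1→Eg (+1); total 5.
Path In→E→Eg (+1); total 6.
Path In→Core→Eg (+1); total 7.
Path In→D→Eg (+1); total 8.
No residual In→Eg path; max flow = 8.
Certifying cut of size 8: {In→A, In→B, In→C, In→Core, In→D, In→E, In→Eg, In→R1}.

8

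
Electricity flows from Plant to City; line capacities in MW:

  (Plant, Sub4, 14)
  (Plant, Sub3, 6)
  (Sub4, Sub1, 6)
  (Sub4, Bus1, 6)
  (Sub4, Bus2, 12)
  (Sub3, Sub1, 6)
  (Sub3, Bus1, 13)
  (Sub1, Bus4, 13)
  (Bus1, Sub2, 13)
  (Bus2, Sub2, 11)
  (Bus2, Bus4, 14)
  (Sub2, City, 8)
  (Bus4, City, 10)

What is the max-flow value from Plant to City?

18

Augment Plant→Sub4→Sub1→Bus4→City: bottleneck 6, flow now 6.
Augment Plant→Sub4→Bus1→Sub2→City: bottleneck 6, flow now 12.
Augment Plant→Sub4→Bus2→Sub2→City: bottleneck 2, flow now 14.
Augment Plant→Sub3→Sub1→Bus4→City: bottleneck 4, flow now 18.
No augmenting path remains; maximum flow = 18.
In the residual graph, reachable from Plant: {Plant, Sub4, Sub3, Sub1, Bus1, Bus2, Sub2, Bus4}.
Min-cut edges: Sub2→City (8), Bus4→City (10); capacity 8 + 10 = 18.
This cut is saturated, so no flow can exceed 18.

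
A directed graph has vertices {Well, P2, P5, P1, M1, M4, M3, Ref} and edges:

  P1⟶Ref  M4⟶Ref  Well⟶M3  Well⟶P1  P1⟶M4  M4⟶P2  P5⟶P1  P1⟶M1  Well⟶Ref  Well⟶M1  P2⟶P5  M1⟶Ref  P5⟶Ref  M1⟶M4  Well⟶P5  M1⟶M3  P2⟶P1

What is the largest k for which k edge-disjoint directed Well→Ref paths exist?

4

Assign every edge capacity 1; by Menger, the answer equals the max flow.
Path Well→Ref (+1); total 1.
Path Well→P5→Ref (+1); total 2.
Path Well→P1→Ref (+1); total 3.
Path Well→M1→Ref (+1); total 4.
No residual Well→Ref path; max flow = 4.
Certifying cut of size 4: {Well→M1, Well→P1, Well→P5, Well→Ref}.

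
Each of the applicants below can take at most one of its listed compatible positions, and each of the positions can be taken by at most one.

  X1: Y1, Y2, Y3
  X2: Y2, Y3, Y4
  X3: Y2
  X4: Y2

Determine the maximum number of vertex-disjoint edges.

Unit-capacity flow: source→left, listed edges, right→sink; max matching = max flow.
Augmenting path X1→Y1 (+1); matched 1.
Augmenting path X2→Y2 (+1); matched 2.
Augmenting path X3→Y2→X2→Y3 (+1); matched 3.
No augmenting path remains; maximum matching = 3.
König certificate: {X1, X2, Y2} is a vertex cover of size 3 (every listed pair touches it), so no matching can be larger.

3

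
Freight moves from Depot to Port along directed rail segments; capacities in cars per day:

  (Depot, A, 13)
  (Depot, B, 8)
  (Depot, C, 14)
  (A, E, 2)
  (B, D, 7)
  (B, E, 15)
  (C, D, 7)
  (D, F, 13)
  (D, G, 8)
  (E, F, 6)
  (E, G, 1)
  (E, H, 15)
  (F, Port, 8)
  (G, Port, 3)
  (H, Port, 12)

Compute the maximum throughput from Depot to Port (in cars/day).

Augment Depot→A→E→F→Port: bottleneck 2, flow now 2.
Augment Depot→B→D→F→Port: bottleneck 6, flow now 8.
Augment Depot→B→D→G→Port: bottleneck 1, flow now 9.
Augment Depot→B→E→G→Port: bottleneck 1, flow now 10.
Augment Depot→C→D→G→Port: bottleneck 1, flow now 11.
Augment Depot→C→D→B→E→H→Port: bottleneck 6, flow now 17. (uses reverse residual edge)
No augmenting path remains; maximum flow = 17.
In the residual graph, reachable from Depot: {Depot, A, C}.
Min-cut edges: Depot→B (8), A→E (2), C→D (7); capacity 8 + 2 + 7 = 17.
This cut is saturated, so no flow can exceed 17.

17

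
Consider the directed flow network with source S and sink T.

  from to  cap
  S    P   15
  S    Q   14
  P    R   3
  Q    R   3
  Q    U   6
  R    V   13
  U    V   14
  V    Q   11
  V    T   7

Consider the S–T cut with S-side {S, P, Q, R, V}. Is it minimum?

Given cut capacity: 6 + 7 = 13.
Augment S→P→R→V→T: bottleneck 3, flow now 3.
Augment S→Q→R→V→T: bottleneck 3, flow now 6.
Augment S→Q→U→V→T: bottleneck 1, flow now 7.
No augmenting path remains; maximum flow = 7.
In the residual graph, reachable from S: {S, P, Q, R, U, V}.
Min-cut edges: V→T (7); capacity 7 = 7.
Cut capacity 13 exceeds the max flow 7, so it is not minimum.

No — its capacity is 13, but the minimum cut has capacity 7.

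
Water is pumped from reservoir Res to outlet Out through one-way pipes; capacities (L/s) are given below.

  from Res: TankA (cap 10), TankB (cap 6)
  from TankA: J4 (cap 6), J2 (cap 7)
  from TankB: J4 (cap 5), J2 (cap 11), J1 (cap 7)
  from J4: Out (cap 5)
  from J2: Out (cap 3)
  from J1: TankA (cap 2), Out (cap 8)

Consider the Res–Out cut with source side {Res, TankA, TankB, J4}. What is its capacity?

30

Edges leaving {Res, TankA, TankB, J4}: TankA→J2 (7), TankB→J2 (11), TankB→J1 (7), J4→Out (5).
Cut capacity = 7 + 11 + 7 + 5 = 30.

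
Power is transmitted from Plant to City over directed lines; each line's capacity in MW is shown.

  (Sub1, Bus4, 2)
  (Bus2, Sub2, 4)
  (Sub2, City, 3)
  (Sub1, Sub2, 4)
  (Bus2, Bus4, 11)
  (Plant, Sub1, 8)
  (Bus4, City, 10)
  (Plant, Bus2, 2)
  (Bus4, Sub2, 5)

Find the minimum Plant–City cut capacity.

Augment Plant→Sub1→Sub2→City: bottleneck 3, flow now 3.
Augment Plant→Sub1→Bus4→City: bottleneck 2, flow now 5.
Augment Plant→Bus2→Bus4→City: bottleneck 2, flow now 7.
No augmenting path remains; maximum flow = 7.
By max-flow min-cut, the minimum cut capacity equals the max flow.
In the residual graph, reachable from Plant: {Plant, Sub1, Sub2}.
Min-cut edges: Plant→Bus2 (2), Sub1→Bus4 (2), Sub2→City (3); capacity 2 + 2 + 3 = 7.

7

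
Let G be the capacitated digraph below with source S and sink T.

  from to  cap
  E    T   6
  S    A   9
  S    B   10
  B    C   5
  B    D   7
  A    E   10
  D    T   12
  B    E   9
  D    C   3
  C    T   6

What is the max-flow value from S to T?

16

Augment S→A→E→T: bottleneck 6, flow now 6.
Augment S→B→C→T: bottleneck 5, flow now 11.
Augment S→B→D→T: bottleneck 5, flow now 16.
No augmenting path remains; maximum flow = 16.
In the residual graph, reachable from S: {S, A, E}.
Min-cut edges: S→B (10), E→T (6); capacity 10 + 6 = 16.
This cut is saturated, so no flow can exceed 16.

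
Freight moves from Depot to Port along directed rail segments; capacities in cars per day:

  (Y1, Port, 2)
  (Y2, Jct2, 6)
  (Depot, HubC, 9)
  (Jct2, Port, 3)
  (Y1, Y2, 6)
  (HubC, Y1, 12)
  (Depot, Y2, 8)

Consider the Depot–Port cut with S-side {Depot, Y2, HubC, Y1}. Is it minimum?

No — its capacity is 8, but the minimum cut has capacity 5.

Given cut capacity: 6 + 2 = 8.
Augment Depot→Y2→Jct2→Port: bottleneck 3, flow now 3.
Augment Depot→HubC→Y1→Port: bottleneck 2, flow now 5.
No augmenting path remains; maximum flow = 5.
In the residual graph, reachable from Depot: {Depot, Y2, HubC, Y1, Jct2}.
Min-cut edges: Y1→Port (2), Jct2→Port (3); capacity 2 + 3 = 5.
Cut capacity 8 exceeds the max flow 5, so it is not minimum.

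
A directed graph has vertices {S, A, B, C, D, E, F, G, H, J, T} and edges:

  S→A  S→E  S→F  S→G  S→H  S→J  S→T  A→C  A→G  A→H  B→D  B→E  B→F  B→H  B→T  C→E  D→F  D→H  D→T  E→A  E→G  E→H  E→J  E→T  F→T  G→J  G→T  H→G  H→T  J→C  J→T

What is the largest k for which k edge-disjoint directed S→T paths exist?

6

Assign every edge capacity 1; by Menger, the answer equals the max flow.
Path S→T (+1); total 1.
Path S→E→T (+1); total 2.
Path S→F→T (+1); total 3.
Path S→G→T (+1); total 4.
Path S→H→T (+1); total 5.
Path S→J→T (+1); total 6.
No residual S→T path; max flow = 6.
Certifying cut of size 6: {E→T, G→T, H→T, J→T, S→F, S→T}.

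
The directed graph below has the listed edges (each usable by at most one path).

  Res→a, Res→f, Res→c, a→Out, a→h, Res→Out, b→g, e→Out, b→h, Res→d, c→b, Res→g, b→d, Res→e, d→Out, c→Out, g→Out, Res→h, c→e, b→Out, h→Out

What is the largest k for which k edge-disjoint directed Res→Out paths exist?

Assign every edge capacity 1; by Menger, the answer equals the max flow.
Path Res→Out (+1); total 1.
Path Res→a→Out (+1); total 2.
Path Res→c→Out (+1); total 3.
Path Res→d→Out (+1); total 4.
Path Res→e→Out (+1); total 5.
Path Res→g→Out (+1); total 6.
Path Res→h→Out (+1); total 7.
No residual Res→Out path; max flow = 7.
Certifying cut of size 7: {Res→Out, Res→a, Res→c, Res→d, Res→e, Res→g, Res→h}.

7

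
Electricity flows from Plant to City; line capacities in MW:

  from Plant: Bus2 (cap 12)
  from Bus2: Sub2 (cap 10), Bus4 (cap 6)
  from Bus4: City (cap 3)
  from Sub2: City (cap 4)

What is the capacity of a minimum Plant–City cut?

7

Augment Plant→Bus2→Bus4→City: bottleneck 3, flow now 3.
Augment Plant→Bus2→Sub2→City: bottleneck 4, flow now 7.
No augmenting path remains; maximum flow = 7.
By max-flow min-cut, the minimum cut capacity equals the max flow.
In the residual graph, reachable from Plant: {Plant, Bus2, Bus4, Sub2}.
Min-cut edges: Bus4→City (3), Sub2→City (4); capacity 3 + 4 = 7.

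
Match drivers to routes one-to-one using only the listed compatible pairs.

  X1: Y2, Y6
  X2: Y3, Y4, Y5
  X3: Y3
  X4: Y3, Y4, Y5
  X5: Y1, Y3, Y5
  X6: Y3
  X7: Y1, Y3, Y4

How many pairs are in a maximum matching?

5

Unit-capacity flow: source→left, listed edges, right→sink; max matching = max flow.
Augmenting path X1→Y2 (+1); matched 1.
Augmenting path X2→Y3 (+1); matched 2.
Augmenting path X4→Y4 (+1); matched 3.
Augmenting path X5→Y1 (+1); matched 4.
Augmenting path X3→Y3→X2→Y5 (+1); matched 5.
No augmenting path remains; maximum matching = 5.
König certificate: {X1, Y1, Y3, Y4, Y5} is a vertex cover of size 5 (every listed pair touches it), so no matching can be larger.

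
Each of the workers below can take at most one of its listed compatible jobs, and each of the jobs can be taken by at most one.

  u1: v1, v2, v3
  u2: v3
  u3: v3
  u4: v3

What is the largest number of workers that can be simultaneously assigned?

2

Unit-capacity flow: source→left, listed edges, right→sink; max matching = max flow.
Augmenting path u1→v1 (+1); matched 1.
Augmenting path u2→v3 (+1); matched 2.
No augmenting path remains; maximum matching = 2.
König certificate: {u1, v3} is a vertex cover of size 2 (every listed pair touches it), so no matching can be larger.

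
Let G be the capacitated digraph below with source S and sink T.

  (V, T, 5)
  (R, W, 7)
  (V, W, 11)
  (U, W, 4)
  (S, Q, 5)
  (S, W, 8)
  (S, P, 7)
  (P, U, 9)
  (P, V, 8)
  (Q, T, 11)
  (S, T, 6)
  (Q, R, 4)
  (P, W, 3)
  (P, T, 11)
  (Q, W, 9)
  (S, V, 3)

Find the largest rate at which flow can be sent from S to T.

21

Augment S→T: bottleneck 6, flow now 6.
Augment S→P→T: bottleneck 7, flow now 13.
Augment S→Q→T: bottleneck 5, flow now 18.
Augment S→V→T: bottleneck 3, flow now 21.
No augmenting path remains; maximum flow = 21.
In the residual graph, reachable from S: {S, W}.
Min-cut edges: S→P (7), S→Q (5), S→V (3), S→T (6); capacity 7 + 5 + 3 + 6 = 21.
This cut is saturated, so no flow can exceed 21.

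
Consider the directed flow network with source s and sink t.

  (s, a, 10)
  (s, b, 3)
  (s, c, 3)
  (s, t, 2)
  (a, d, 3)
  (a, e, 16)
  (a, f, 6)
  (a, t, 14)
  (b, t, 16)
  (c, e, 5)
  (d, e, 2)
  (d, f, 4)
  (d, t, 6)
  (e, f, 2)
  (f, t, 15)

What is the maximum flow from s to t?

Augment s→t: bottleneck 2, flow now 2.
Augment s→a→t: bottleneck 10, flow now 12.
Augment s→b→t: bottleneck 3, flow now 15.
Augment s→c→e→f→t: bottleneck 2, flow now 17.
No augmenting path remains; maximum flow = 17.
In the residual graph, reachable from s: {s, c, e}.
Min-cut edges: s→a (10), s→b (3), s→t (2), e→f (2); capacity 10 + 3 + 2 + 2 = 17.
This cut is saturated, so no flow can exceed 17.

17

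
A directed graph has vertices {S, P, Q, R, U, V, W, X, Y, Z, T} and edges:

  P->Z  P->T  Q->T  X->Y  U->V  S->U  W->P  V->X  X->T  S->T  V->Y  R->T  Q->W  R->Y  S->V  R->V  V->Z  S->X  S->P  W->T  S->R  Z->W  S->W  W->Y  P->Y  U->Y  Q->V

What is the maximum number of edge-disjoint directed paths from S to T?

5

Assign every edge capacity 1; by Menger, the answer equals the max flow.
Path S→T (+1); total 1.
Path S→P→T (+1); total 2.
Path S→R→T (+1); total 3.
Path S→W→T (+1); total 4.
Path S→X→T (+1); total 5.
No residual S→T path; max flow = 5.
Certifying cut of size 5: {P→T, S→R, S→T, W→T, X→T}.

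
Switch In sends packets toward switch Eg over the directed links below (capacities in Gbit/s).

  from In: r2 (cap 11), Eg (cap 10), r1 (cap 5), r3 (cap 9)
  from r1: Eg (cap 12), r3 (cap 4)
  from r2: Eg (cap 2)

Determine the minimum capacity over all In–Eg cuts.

Augment In→Eg: bottleneck 10, flow now 10.
Augment In→r1→Eg: bottleneck 5, flow now 15.
Augment In→r2→Eg: bottleneck 2, flow now 17.
No augmenting path remains; maximum flow = 17.
By max-flow min-cut, the minimum cut capacity equals the max flow.
In the residual graph, reachable from In: {In, r2, r3}.
Min-cut edges: In→r1 (5), In→Eg (10), r2→Eg (2); capacity 5 + 10 + 2 = 17.

17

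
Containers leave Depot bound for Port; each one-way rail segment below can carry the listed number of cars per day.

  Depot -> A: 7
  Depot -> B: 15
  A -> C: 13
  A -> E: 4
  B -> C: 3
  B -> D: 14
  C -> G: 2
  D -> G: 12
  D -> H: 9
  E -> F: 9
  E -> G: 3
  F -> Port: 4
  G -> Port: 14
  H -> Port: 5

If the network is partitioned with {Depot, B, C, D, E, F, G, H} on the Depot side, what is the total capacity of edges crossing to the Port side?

Edges leaving {Depot, B, C, D, E, F, G, H}: Depot→A (7), F→Port (4), G→Port (14), H→Port (5).
Cut capacity = 7 + 4 + 14 + 5 = 30.

30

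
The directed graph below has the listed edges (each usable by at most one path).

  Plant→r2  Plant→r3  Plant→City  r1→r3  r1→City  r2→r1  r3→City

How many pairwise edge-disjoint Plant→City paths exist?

Assign every edge capacity 1; by Menger, the answer equals the max flow.
Path Plant→City (+1); total 1.
Path Plant→r3→City (+1); total 2.
Path Plant→r2→r1→City (+1); total 3.
No residual Plant→City path; max flow = 3.
Certifying cut of size 3: {Plant→City, Plant→r2, Plant→r3}.

3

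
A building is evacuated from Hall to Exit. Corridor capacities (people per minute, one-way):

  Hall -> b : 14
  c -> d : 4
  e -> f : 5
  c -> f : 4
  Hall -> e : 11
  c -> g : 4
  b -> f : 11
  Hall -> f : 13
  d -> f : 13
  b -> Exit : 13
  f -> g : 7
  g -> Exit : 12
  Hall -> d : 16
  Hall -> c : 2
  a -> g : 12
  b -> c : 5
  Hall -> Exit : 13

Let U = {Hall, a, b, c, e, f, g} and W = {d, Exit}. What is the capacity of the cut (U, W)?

Edges leaving {Hall, a, b, c, e, f, g}: Hall→d (16), Hall→Exit (13), b→Exit (13), c→d (4), g→Exit (12).
Cut capacity = 16 + 13 + 13 + 4 + 12 = 58.

58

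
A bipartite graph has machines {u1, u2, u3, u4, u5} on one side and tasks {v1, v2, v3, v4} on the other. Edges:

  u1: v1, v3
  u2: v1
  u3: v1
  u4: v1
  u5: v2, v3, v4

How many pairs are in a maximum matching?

Unit-capacity flow: source→left, listed edges, right→sink; max matching = max flow.
Augmenting path u1→v1 (+1); matched 1.
Augmenting path u5→v2 (+1); matched 2.
Augmenting path u2→v1→u1→v3 (+1); matched 3.
No augmenting path remains; maximum matching = 3.
König certificate: {u1, u5, v1} is a vertex cover of size 3 (every listed pair touches it), so no matching can be larger.

3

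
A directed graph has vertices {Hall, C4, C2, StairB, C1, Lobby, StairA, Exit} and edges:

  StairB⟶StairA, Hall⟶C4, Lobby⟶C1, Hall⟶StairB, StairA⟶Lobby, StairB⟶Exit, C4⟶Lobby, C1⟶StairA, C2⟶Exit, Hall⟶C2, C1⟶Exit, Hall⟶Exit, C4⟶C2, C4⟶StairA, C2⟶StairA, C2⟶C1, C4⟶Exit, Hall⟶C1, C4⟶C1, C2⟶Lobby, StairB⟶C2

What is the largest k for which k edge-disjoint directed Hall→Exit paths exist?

5

Assign every edge capacity 1; by Menger, the answer equals the max flow.
Path Hall→Exit (+1); total 1.
Path Hall→C4→Exit (+1); total 2.
Path Hall→C2→Exit (+1); total 3.
Path Hall→StairB→Exit (+1); total 4.
Path Hall→C1→Exit (+1); total 5.
No residual Hall→Exit path; max flow = 5.
Certifying cut of size 5: {Hall→C1, Hall→C2, Hall→C4, Hall→Exit, Hall→StairB}.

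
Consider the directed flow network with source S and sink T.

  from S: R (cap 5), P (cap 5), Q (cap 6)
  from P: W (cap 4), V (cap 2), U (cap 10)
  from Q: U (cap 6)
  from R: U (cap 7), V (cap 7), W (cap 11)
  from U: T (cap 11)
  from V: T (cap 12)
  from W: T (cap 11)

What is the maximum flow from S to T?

Augment S→P→U→T: bottleneck 5, flow now 5.
Augment S→Q→U→T: bottleneck 6, flow now 11.
Augment S→R→V→T: bottleneck 5, flow now 16.
No augmenting path remains; maximum flow = 16.
In the residual graph, reachable from S: {S}.
Min-cut edges: S→P (5), S→Q (6), S→R (5); capacity 5 + 6 + 5 = 16.
This cut is saturated, so no flow can exceed 16.

16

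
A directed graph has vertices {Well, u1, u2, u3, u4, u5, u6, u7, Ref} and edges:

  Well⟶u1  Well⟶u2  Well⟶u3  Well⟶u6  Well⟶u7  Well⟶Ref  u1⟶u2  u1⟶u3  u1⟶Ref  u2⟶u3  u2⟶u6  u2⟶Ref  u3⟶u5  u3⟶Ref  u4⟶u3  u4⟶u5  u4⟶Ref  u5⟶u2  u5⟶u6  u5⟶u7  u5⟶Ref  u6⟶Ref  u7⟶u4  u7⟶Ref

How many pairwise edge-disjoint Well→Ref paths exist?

Assign every edge capacity 1; by Menger, the answer equals the max flow.
Path Well→Ref (+1); total 1.
Path Well→u1→Ref (+1); total 2.
Path Well→u2→Ref (+1); total 3.
Path Well→u3→Ref (+1); total 4.
Path Well→u6→Ref (+1); total 5.
Path Well→u7→Ref (+1); total 6.
No residual Well→Ref path; max flow = 6.
Certifying cut of size 6: {Well→Ref, Well→u1, Well→u2, Well→u3, Well→u6, Well→u7}.

6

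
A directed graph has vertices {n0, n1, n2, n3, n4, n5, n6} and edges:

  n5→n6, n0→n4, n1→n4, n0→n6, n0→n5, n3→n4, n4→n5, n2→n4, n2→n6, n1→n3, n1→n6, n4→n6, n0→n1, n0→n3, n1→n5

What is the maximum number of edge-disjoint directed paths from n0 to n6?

4

Assign every edge capacity 1; by Menger, the answer equals the max flow.
Path n0→n6 (+1); total 1.
Path n0→n1→n6 (+1); total 2.
Path n0→n4→n6 (+1); total 3.
Path n0→n5→n6 (+1); total 4.
No residual n0→n6 path; max flow = 4.
Certifying cut of size 4: {n0→n1, n0→n6, n4→n6, n5→n6}.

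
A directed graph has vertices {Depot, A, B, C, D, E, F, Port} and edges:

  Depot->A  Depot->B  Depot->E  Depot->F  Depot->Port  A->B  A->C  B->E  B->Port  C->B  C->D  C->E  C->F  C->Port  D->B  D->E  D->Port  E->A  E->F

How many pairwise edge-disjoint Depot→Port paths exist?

3

Assign every edge capacity 1; by Menger, the answer equals the max flow.
Path Depot→Port (+1); total 1.
Path Depot→B→Port (+1); total 2.
Path Depot→A→C→Port (+1); total 3.
No residual Depot→Port path; max flow = 3.
Certifying cut of size 3: {A→C, B→Port, Depot→Port}.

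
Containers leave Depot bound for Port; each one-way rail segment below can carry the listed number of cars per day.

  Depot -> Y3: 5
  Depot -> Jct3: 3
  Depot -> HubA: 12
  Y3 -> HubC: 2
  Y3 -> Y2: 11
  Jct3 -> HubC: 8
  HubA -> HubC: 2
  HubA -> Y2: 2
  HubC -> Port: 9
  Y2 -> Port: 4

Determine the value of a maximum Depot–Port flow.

Augment Depot→Y3→HubC→Port: bottleneck 2, flow now 2.
Augment Depot→Y3→Y2→Port: bottleneck 3, flow now 5.
Augment Depot→Jct3→HubC→Port: bottleneck 3, flow now 8.
Augment Depot→HubA→HubC→Port: bottleneck 2, flow now 10.
Augment Depot→HubA→Y2→Port: bottleneck 1, flow now 11.
No augmenting path remains; maximum flow = 11.
In the residual graph, reachable from Depot: {Depot, Y3, HubA, Y2}.
Min-cut edges: Depot→Jct3 (3), Y3→HubC (2), HubA→HubC (2), Y2→Port (4); capacity 3 + 2 + 2 + 4 = 11.
This cut is saturated, so no flow can exceed 11.

11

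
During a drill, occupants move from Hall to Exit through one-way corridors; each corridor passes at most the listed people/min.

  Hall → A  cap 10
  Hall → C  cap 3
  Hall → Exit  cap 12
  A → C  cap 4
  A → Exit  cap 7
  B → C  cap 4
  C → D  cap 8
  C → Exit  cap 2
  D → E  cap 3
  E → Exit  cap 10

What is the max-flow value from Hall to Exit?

Augment Hall→Exit: bottleneck 12, flow now 12.
Augment Hall→A→Exit: bottleneck 7, flow now 19.
Augment Hall→C→Exit: bottleneck 2, flow now 21.
Augment Hall→C→D→E→Exit: bottleneck 1, flow now 22.
Augment Hall→A→C→D→E→Exit: bottleneck 2, flow now 24.
No augmenting path remains; maximum flow = 24.
In the residual graph, reachable from Hall: {Hall, A, C, D}.
Min-cut edges: Hall→Exit (12), A→Exit (7), C→Exit (2), D→E (3); capacity 12 + 7 + 2 + 3 = 24.
This cut is saturated, so no flow can exceed 24.

24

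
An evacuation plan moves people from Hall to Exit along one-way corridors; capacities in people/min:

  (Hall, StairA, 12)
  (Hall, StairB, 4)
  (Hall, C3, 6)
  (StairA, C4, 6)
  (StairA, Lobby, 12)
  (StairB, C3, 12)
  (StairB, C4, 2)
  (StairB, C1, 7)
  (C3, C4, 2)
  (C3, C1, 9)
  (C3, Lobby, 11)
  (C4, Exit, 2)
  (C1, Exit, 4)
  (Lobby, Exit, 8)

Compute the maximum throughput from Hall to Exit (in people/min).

14

Augment Hall→StairA→C4→Exit: bottleneck 2, flow now 2.
Augment Hall→StairA→Lobby→Exit: bottleneck 8, flow now 10.
Augment Hall→StairB→C1→Exit: bottleneck 4, flow now 14.
No augmenting path remains; maximum flow = 14.
In the residual graph, reachable from Hall: {Hall, StairA, StairB, C3, C4, C1, Lobby}.
Min-cut edges: C4→Exit (2), C1→Exit (4), Lobby→Exit (8); capacity 2 + 4 + 8 = 14.
This cut is saturated, so no flow can exceed 14.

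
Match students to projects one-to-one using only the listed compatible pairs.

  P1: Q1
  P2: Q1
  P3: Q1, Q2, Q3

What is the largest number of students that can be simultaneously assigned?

Unit-capacity flow: source→left, listed edges, right→sink; max matching = max flow.
Augmenting path P1→Q1 (+1); matched 1.
Augmenting path P3→Q2 (+1); matched 2.
No augmenting path remains; maximum matching = 2.
König certificate: {P3, Q1} is a vertex cover of size 2 (every listed pair touches it), so no matching can be larger.

2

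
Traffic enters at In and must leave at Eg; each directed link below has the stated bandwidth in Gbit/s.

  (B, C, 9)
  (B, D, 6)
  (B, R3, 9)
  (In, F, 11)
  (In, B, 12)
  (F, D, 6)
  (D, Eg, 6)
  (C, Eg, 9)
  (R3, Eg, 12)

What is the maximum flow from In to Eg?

18

Augment In→B→C→Eg: bottleneck 9, flow now 9.
Augment In→B→R3→Eg: bottleneck 3, flow now 12.
Augment In→F→D→Eg: bottleneck 6, flow now 18.
No augmenting path remains; maximum flow = 18.
In the residual graph, reachable from In: {In, F}.
Min-cut edges: In→B (12), F→D (6); capacity 12 + 6 = 18.
This cut is saturated, so no flow can exceed 18.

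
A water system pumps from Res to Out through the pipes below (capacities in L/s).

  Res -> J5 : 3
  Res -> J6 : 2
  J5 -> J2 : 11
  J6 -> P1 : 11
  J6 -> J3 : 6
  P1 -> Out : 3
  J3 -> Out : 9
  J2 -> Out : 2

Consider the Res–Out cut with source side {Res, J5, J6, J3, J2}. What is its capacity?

22

Edges leaving {Res, J5, J6, J3, J2}: J6→P1 (11), J3→Out (9), J2→Out (2).
Cut capacity = 11 + 9 + 2 = 22.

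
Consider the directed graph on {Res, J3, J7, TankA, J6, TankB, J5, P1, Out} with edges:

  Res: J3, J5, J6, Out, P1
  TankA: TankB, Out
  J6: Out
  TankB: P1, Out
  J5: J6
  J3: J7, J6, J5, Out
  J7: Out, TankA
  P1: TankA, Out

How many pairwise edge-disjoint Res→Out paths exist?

Assign every edge capacity 1; by Menger, the answer equals the max flow.
Path Res→Out (+1); total 1.
Path Res→J3→Out (+1); total 2.
Path Res→J6→Out (+1); total 3.
Path Res→P1→Out (+1); total 4.
No residual Res→Out path; max flow = 4.
Certifying cut of size 4: {J6→Out, Res→J3, Res→Out, Res→P1}.

4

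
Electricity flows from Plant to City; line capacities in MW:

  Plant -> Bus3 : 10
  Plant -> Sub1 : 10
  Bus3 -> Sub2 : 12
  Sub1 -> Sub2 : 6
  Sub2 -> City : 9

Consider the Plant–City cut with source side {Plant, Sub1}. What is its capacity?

Edges leaving {Plant, Sub1}: Plant→Bus3 (10), Sub1→Sub2 (6).
Cut capacity = 10 + 6 = 16.

16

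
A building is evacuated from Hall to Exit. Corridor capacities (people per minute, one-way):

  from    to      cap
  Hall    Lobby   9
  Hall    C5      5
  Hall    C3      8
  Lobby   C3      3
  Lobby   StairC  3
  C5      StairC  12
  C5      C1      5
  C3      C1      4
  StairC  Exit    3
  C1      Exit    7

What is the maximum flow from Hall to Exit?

Augment Hall→Lobby→StairC→Exit: bottleneck 3, flow now 3.
Augment Hall→C5→C1→Exit: bottleneck 5, flow now 8.
Augment Hall→C3→C1→Exit: bottleneck 2, flow now 10.
No augmenting path remains; maximum flow = 10.
In the residual graph, reachable from Hall: {Hall, Lobby, C5, C3, StairC, C1}.
Min-cut edges: StairC→Exit (3), C1→Exit (7); capacity 3 + 7 = 10.
This cut is saturated, so no flow can exceed 10.

10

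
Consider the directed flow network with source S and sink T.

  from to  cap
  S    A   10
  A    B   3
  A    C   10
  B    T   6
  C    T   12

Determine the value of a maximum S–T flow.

Augment S→A→B→T: bottleneck 3, flow now 3.
Augment S→A→C→T: bottleneck 7, flow now 10.
No augmenting path remains; maximum flow = 10.
In the residual graph, reachable from S: {S}.
Min-cut edges: S→A (10); capacity 10 = 10.
This cut is saturated, so no flow can exceed 10.

10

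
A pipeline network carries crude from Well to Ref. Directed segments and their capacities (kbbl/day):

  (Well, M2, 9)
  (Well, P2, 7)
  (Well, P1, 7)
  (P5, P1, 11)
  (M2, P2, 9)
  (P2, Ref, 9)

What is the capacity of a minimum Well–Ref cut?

Augment Well→P2→Ref: bottleneck 7, flow now 7.
Augment Well→M2→P2→Ref: bottleneck 2, flow now 9.
No augmenting path remains; maximum flow = 9.
By max-flow min-cut, the minimum cut capacity equals the max flow.
In the residual graph, reachable from Well: {Well, M2, P2, P1}.
Min-cut edges: P2→Ref (9); capacity 9 = 9.

9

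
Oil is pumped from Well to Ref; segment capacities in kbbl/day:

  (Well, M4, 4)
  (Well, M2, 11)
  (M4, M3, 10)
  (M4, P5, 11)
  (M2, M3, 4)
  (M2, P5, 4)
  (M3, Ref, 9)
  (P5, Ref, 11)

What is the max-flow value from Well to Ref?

12

Augment Well→M4→M3→Ref: bottleneck 4, flow now 4.
Augment Well→M2→M3→Ref: bottleneck 4, flow now 8.
Augment Well→M2→P5→Ref: bottleneck 4, flow now 12.
No augmenting path remains; maximum flow = 12.
In the residual graph, reachable from Well: {Well, M2}.
Min-cut edges: Well→M4 (4), M2→M3 (4), M2→P5 (4); capacity 4 + 4 + 4 = 12.
This cut is saturated, so no flow can exceed 12.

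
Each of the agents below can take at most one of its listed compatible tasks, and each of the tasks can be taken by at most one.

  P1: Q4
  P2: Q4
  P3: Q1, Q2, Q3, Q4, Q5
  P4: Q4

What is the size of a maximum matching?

2

Unit-capacity flow: source→left, listed edges, right→sink; max matching = max flow.
Augmenting path P1→Q4 (+1); matched 1.
Augmenting path P3→Q1 (+1); matched 2.
No augmenting path remains; maximum matching = 2.
König certificate: {P3, Q4} is a vertex cover of size 2 (every listed pair touches it), so no matching can be larger.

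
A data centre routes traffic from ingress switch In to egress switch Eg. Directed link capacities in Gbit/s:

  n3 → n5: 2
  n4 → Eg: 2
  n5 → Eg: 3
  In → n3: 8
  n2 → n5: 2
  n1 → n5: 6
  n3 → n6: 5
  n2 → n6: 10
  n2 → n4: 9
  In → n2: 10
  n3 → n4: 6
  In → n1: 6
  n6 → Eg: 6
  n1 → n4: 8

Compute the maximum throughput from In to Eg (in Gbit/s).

11

Augment In→n1→n4→Eg: bottleneck 2, flow now 2.
Augment In→n1→n5→Eg: bottleneck 3, flow now 5.
Augment In→n2→n6→Eg: bottleneck 6, flow now 11.
No augmenting path remains; maximum flow = 11.
In the residual graph, reachable from In: {In, n1, n2, n3, n4, n5, n6}.
Min-cut edges: n4→Eg (2), n5→Eg (3), n6→Eg (6); capacity 2 + 3 + 6 = 11.
This cut is saturated, so no flow can exceed 11.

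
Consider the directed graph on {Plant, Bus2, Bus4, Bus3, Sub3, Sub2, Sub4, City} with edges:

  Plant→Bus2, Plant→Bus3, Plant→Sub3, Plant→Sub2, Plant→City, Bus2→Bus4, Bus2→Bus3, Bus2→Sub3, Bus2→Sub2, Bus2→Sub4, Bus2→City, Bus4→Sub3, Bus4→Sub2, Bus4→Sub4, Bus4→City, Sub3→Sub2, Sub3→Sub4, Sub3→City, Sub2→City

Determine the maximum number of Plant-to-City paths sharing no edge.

4

Assign every edge capacity 1; by Menger, the answer equals the max flow.
Path Plant→City (+1); total 1.
Path Plant→Bus2→City (+1); total 2.
Path Plant→Sub3→City (+1); total 3.
Path Plant→Sub2→City (+1); total 4.
No residual Plant→City path; max flow = 4.
Certifying cut of size 4: {Plant→Bus2, Plant→City, Plant→Sub2, Plant→Sub3}.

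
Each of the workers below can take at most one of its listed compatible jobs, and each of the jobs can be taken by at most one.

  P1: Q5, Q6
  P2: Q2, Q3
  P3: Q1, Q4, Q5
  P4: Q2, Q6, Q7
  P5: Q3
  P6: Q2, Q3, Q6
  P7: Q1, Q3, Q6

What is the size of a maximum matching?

Unit-capacity flow: source→left, listed edges, right→sink; max matching = max flow.
Augmenting path P1→Q5 (+1); matched 1.
Augmenting path P2→Q2 (+1); matched 2.
Augmenting path P3→Q1 (+1); matched 3.
Augmenting path P4→Q6 (+1); matched 4.
Augmenting path P5→Q3 (+1); matched 5.
Augmenting path P6→Q6→P4→Q7 (+1); matched 6.
Augmenting path P7→Q1→P3→Q4 (+1); matched 7.
No augmenting path remains; maximum matching = 7.
König certificate: {P1, P2, P3, P4, P5, P6, P7} is a vertex cover of size 7 (every listed pair touches it), so no matching can be larger.

7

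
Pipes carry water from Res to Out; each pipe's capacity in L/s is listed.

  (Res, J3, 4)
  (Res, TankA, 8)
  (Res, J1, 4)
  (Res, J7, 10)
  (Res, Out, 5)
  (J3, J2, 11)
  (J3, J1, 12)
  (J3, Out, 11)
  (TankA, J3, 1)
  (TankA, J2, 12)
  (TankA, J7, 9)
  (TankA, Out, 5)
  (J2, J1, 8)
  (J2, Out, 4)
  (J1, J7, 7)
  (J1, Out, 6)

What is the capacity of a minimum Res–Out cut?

21

Augment Res→Out: bottleneck 5, flow now 5.
Augment Res→J3→Out: bottleneck 4, flow now 9.
Augment Res→TankA→Out: bottleneck 5, flow now 14.
Augment Res→J1→Out: bottleneck 4, flow now 18.
Augment Res→TankA→J3→Out: bottleneck 1, flow now 19.
Augment Res→TankA→J2→Out: bottleneck 2, flow now 21.
No augmenting path remains; maximum flow = 21.
By max-flow min-cut, the minimum cut capacity equals the max flow.
In the residual graph, reachable from Res: {Res, J7}.
Min-cut edges: Res→J3 (4), Res→TankA (8), Res→J1 (4), Res→Out (5); capacity 4 + 8 + 4 + 5 = 21.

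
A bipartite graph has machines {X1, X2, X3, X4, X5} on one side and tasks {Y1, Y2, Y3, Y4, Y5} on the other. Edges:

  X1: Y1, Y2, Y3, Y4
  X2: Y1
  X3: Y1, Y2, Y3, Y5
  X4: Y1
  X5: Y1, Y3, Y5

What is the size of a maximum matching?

Unit-capacity flow: source→left, listed edges, right→sink; max matching = max flow.
Augmenting path X1→Y1 (+1); matched 1.
Augmenting path X3→Y2 (+1); matched 2.
Augmenting path X5→Y3 (+1); matched 3.
Augmenting path X2→Y1→X1→Y4 (+1); matched 4.
No augmenting path remains; maximum matching = 4.
König certificate: {X1, X3, X5, Y1} is a vertex cover of size 4 (every listed pair touches it), so no matching can be larger.

4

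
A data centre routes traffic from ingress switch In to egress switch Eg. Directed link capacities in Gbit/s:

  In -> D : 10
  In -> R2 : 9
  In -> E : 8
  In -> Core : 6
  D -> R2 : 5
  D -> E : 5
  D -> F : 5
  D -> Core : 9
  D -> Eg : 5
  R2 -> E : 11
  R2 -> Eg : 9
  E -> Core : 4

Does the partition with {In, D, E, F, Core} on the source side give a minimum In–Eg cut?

No — its capacity is 19, but the minimum cut has capacity 14.

Given cut capacity: 9 + 5 + 5 = 19.
Augment In→D→Eg: bottleneck 5, flow now 5.
Augment In→R2→Eg: bottleneck 9, flow now 14.
No augmenting path remains; maximum flow = 14.
In the residual graph, reachable from In: {In, D, R2, E, F, Core}.
Min-cut edges: D→Eg (5), R2→Eg (9); capacity 5 + 9 = 14.
Cut capacity 19 exceeds the max flow 14, so it is not minimum.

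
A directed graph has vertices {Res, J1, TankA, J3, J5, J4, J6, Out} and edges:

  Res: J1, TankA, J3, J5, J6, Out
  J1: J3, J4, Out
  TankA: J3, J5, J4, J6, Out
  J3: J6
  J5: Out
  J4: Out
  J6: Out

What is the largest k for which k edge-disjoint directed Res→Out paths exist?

5

Assign every edge capacity 1; by Menger, the answer equals the max flow.
Path Res→Out (+1); total 1.
Path Res→J1→Out (+1); total 2.
Path Res→TankA→Out (+1); total 3.
Path Res→J5→Out (+1); total 4.
Path Res→J6→Out (+1); total 5.
No residual Res→Out path; max flow = 5.
Certifying cut of size 5: {J6→Out, Res→J1, Res→J5, Res→Out, Res→TankA}.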